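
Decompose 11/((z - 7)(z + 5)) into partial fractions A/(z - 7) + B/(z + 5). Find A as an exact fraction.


Step 1: Multiply both sides by (z - 7) and set z = 7
Step 2: A = 11 / (7 + 5)
Step 3: A = 11 / 12
Step 4: A = 11/12

11/12


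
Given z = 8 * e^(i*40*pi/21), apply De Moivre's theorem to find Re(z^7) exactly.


Step 1: By De Moivre's theorem, z^7 = 8^7 * e^(i*7*40*pi/21) = 2097152 * (cos(40*pi/3) + i*sin(40*pi/3))
Step 2: |z|^7 = 8^7 = 2097152
Step 3: Reduce the angle mod 2*pi: 40*pi/3 - 12*pi = 4*pi/3
Step 4: cos(4*pi/3) = -1/2
Step 5: Re(z^7) = 2097152 * (-1/2) = -1048576

-1048576


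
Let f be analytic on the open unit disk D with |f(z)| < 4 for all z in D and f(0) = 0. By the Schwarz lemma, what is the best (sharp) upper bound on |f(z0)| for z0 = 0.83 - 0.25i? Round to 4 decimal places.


Step 1: g = f/4 maps D -> D with g(0) = 0, so by the Schwarz lemma |g(z)| <= |z|, i.e. |f(z)| <= 4|z|; this is sharp (f(z) = 4z).
Step 2: |z0|^2 = 0.83^2 + (-0.25)^2 = 0.7514
Step 3: |z0| = sqrt(0.7514) = 0.866833
Step 4: Best bound = 4 * |z0| = 4 * 0.866833 = 3.4673

3.4673


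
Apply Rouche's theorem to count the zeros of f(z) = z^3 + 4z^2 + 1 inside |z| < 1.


Step 1: On |z| = 1 the three terms have sizes |z^3| = 1^3 = 1, |4z^2| = 4*1^2 = 4, |1| = 1
Step 2: The dominant term is g(z) = 4z^2; let h(z) = z^3 + 1 so f = g + h
Step 3: On |z| = 1: |g| = 4 and |h| <= 1 + 1 = 2
Step 4: Since 4 > 2, |h| < |g| on |z| = 1, so by Rouche f has the same number of zeros as g inside |z| < 1
Step 5: g(z) = 4z^2 has 2 zeros (at the origin, multiplicity 2) inside |z| < 1. Answer = 2

2


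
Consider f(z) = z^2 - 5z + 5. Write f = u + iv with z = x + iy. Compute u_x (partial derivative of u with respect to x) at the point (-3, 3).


Step 1: f(z) = (x+iy)^2 - 5(x+iy) + 5
Step 2: u = (x^2 - y^2) - 5x + 5
Step 3: u_x = 2x - 5
Step 4: At (-3, 3): u_x = -6 - 5 = -11

-11


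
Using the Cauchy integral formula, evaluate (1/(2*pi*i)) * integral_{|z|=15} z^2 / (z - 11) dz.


Step 1: f(z) = z^2, a = 11 is inside |z| = 15
Step 2: By Cauchy integral formula: (1/(2pi*i)) * integral = f(a)
Step 3: f(11) = 11^2 = 121

121


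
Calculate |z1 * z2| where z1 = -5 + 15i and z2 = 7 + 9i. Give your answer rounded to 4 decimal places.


Step 1: |z1| = sqrt((-5)^2 + 15^2) = sqrt(250)
Step 2: |z2| = sqrt(7^2 + 9^2) = sqrt(130)
Step 3: |z1*z2| = |z1|*|z2| = sqrt(250) * sqrt(130) = sqrt(250 * 130) = sqrt(32500)
Step 4: = 180.2776

180.2776


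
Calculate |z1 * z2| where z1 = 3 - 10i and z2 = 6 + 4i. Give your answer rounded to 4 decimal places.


Step 1: |z1| = sqrt(3^2 + (-10)^2) = sqrt(109)
Step 2: |z2| = sqrt(6^2 + 4^2) = sqrt(52)
Step 3: |z1*z2| = |z1|*|z2| = sqrt(109) * sqrt(52) = sqrt(109 * 52) = sqrt(5668)
Step 4: = 75.2861

75.2861


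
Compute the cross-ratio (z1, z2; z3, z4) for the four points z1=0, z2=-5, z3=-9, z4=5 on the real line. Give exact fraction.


Step 1: (z1-z3)(z2-z4) = 9 * (-10) = -90
Step 2: (z1-z4)(z2-z3) = (-5) * 4 = -20
Step 3: Cross-ratio = 90/20 = 9/2

9/2


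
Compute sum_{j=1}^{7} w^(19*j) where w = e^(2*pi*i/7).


Step 1: The sum sum_{j=1}^{n} w^(k*j) equals n if n | k, else 0.
Step 2: Here n = 7, k = 19
Step 3: Does n divide k? 7 | 19 -> False
Step 4: Sum = 0

0


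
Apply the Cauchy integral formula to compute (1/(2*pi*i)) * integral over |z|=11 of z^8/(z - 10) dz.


Step 1: f(z) = z^8, a = 10 is inside |z| = 11
Step 2: By Cauchy integral formula: (1/(2pi*i)) * integral = f(a)
Step 3: f(10) = 10^8 = 100000000

100000000


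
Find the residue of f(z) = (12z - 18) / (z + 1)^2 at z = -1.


Step 1: Pole of order 2 at z = -1
Step 2: Res = lim d/dz [(z + 1)^2 * f(z)] as z -> -1
Step 3: (z + 1)^2 * f(z) = 12z - 18
Step 4: d/dz[12z - 18] = 12

12


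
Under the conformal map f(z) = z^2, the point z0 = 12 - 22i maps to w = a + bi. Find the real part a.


Step 1: z0 = 12 - 22i
Step 2: z0^2 = 12^2 - (-22)^2 - 528i
Step 3: real part = 144 - 484 = -340

-340


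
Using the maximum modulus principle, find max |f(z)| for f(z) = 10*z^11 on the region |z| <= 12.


Step 1: On |z| = 12, |f(z)| = 10 * |z|^11 = 10 * 12^11
Step 2: By maximum modulus principle, maximum is on boundary.
Step 3: Maximum = 10 * 743008370688 = 7430083706880

7430083706880


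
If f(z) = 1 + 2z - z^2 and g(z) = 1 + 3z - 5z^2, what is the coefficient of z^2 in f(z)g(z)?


Step 1: z^2 term in f*g comes from: (1)*(-5z^2) + (2z)*(3z) + (-z^2)*(1)
Step 2: = -5 + 6 - 1
Step 3: = 0

0


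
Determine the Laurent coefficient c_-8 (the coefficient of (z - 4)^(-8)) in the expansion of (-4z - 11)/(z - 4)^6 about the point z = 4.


Step 1: Write the numerator in powers of (z - 4): -4z - 11 = -4(z - 4) + (-4*4 - 11) = -4(z - 4) - 27
Step 2: Divide by (z - 4)^6: f(z) = -27(z - 4)^(-6) - 4(z - 4)^(-5)
Step 3: This finite sum is the Laurent series of f about z = 4.
Step 4: Only the powers -6 and -5 appear, so the coefficient of (z - 4)^(-8) = 0

0


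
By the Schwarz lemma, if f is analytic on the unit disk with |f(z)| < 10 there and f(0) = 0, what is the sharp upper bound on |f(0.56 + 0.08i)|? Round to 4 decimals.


Step 1: g = f/10 maps D -> D with g(0) = 0, so by the Schwarz lemma |g(z)| <= |z|, i.e. |f(z)| <= 10|z|; this is sharp (f(z) = 10z).
Step 2: |z0|^2 = 0.56^2 + 0.08^2 = 0.32
Step 3: |z0| = sqrt(0.32) = 0.565685
Step 4: Best bound = 10 * |z0| = 10 * 0.565685 = 5.6569

5.6569


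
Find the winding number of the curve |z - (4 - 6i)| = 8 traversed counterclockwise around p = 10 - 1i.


Step 1: Center c = (4, -6), radius = 8
Step 2: |p - c|^2 = 6^2 + 5^2 = 61
Step 3: r^2 = 64
Step 4: |p-c| < r so winding number = 1

1


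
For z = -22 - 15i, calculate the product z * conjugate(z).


Step 1: conj(z) = -22 + 15i
Step 2: z * conj(z) = (-22)^2 + (-15)^2
Step 3: = 484 + 225 = 709

709


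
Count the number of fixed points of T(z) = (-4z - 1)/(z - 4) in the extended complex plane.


Step 1: Fixed points satisfy T(z) = z
Step 2: z^2 + 1 = 0
Step 3: Discriminant = 0^2 - 4*1*1 = -4
Step 4: Number of fixed points = 2

2


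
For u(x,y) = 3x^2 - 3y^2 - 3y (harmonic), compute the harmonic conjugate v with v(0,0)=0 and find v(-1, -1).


Step 1: v_x = -u_y = 6y + 3
Step 2: v_y = u_x = 6x + 0
Step 3: v = 6xy + 3x + C
Step 4: v(0,0) = 0 => C = 0
Step 5: v(-1, -1) = 3

3


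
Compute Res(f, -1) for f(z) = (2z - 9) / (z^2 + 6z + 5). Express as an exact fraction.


Step 1: Q(z) = z^2 + 6z + 5 = (z + 1)(z + 5)
Step 2: Q'(z) = 2z + 6
Step 3: Q'(-1) = 4, P(-1) = -11
Step 4: Res = P(-1)/Q'(-1) = -11/4 = -11/4

-11/4


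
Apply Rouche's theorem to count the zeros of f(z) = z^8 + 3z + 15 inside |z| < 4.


Step 1: On |z| = 4 the three terms have sizes |z^8| = 4^8 = 65536, |3z| = 3*4 = 12, |15| = 15
Step 2: The dominant term is g(z) = z^8; let h(z) = 3z + 15 so f = g + h
Step 3: On |z| = 4: |g| = 65536 and |h| <= 12 + 15 = 27
Step 4: Since 65536 > 27, |h| < |g| on |z| = 4, so by Rouche f has the same number of zeros as g inside |z| < 4
Step 5: g(z) = z^8 has 8 zeros (all at the origin) inside |z| < 4. Answer = 8

8


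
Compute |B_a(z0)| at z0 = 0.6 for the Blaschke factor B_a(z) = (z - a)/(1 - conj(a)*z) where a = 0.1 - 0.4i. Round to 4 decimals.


Step 1: Numerator z0 - a = 0.6 - (0.1 - 0.4i) = 0.5 + 0.4i
Step 2: Denominator 1 - conj(a)*z0 = 1 - (0.1 + 0.4i)*0.6 = 0.94 - 0.24i
Step 3: |z0 - a|^2 = 0.5^2 + 0.4^2 = 0.41; |1 - conj(a)*z0|^2 = 0.94^2 + (-0.24)^2 = 0.9412
Step 4: |B_a(0.6)| = sqrt(0.41 / 0.9412) = sqrt(0.435614)
Step 5: = 0.66

0.66


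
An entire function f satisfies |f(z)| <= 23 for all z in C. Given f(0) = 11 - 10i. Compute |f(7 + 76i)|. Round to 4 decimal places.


Step 1: By Liouville's theorem, a bounded entire function is constant.
Step 2: f(z) = f(0) = 11 - 10i for all z.
Step 3: |f(w)| = |11 - 10i| = sqrt(121 + 100)
Step 4: = 14.8661

14.8661


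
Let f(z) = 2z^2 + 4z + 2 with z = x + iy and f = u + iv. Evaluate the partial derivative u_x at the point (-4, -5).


Step 1: f(z) = 2(x+iy)^2 + 4(x+iy) + 2
Step 2: u = 2(x^2 - y^2) + 4x + 2
Step 3: u_x = 4x + 4
Step 4: At (-4, -5): u_x = -16 + 4 = -12

-12


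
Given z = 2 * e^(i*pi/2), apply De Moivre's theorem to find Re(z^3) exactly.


Step 1: By De Moivre's theorem, z^3 = 2^3 * e^(i*3*pi/2) = 8 * (cos(3*pi/2) + i*sin(3*pi/2))
Step 2: |z|^3 = 2^3 = 8
Step 3: The angle 3*pi/2 already lies in [0, 2*pi)
Step 4: cos(3*pi/2) = 0
Step 5: Re(z^3) = 8 * 0 = 0

0


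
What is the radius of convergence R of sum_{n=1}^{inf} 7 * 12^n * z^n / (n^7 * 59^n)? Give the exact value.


Step 1: General term a_n = 7 * 12^n / (n^7 * 59^n)
Step 2: By the root test, |a_n|^(1/n) = 7^(1/n) * 12 / (n^(7/n) * 59) -> 12/59 as n -> infinity (since 7^(1/n) -> 1 and n^(7/n) -> 1)
Step 3: R = 1/lim|a_n|^(1/n) = 59/12

59/12


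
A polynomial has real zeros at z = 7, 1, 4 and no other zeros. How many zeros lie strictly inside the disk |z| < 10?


Step 1: Check each root:
  z = 7: |7| = 7 < 10
  z = 1: |1| = 1 < 10
  z = 4: |4| = 4 < 10
Step 2: Count = 3

3


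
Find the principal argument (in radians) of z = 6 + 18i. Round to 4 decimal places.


Step 1: z = 6 + 18i
Step 2: arg(z) = atan2(18, 6)
Step 3: arg(z) = 1.249

1.249


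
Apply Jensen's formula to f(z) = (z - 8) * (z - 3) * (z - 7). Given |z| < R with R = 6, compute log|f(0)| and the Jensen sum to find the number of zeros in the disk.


Jensen's formula: (1/2pi)*integral log|f(Re^it)|dt = log|f(0)| + sum_{|a_k|<R} log(R/|a_k|)
Step 1: f(0) = (-8) * (-3) * (-7) = -168
Step 2: log|f(0)| = log|8| + log|3| + log|7| = 5.124
Step 3: Zeros inside |z| < 6: 3
Step 4: Jensen sum = log(6/3) = 0.6931
Step 5: n(R) = number of terms in the Jensen sum = count of zeros inside |z| < 6 = 1

1


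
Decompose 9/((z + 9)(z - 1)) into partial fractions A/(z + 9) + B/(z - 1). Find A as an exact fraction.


Step 1: Multiply both sides by (z + 9) and set z = -9
Step 2: A = 9 / (-9 - 1)
Step 3: A = 9 / (-10)
Step 4: A = -9/10

-9/10


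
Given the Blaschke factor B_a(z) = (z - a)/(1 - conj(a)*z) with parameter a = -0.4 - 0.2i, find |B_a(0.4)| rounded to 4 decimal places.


Step 1: Numerator z0 - a = 0.4 - (-0.4 - 0.2i) = 0.8 + 0.2i
Step 2: Denominator 1 - conj(a)*z0 = 1 - (-0.4 + 0.2i)*0.4 = 1.16 - 0.08i
Step 3: |z0 - a|^2 = 0.8^2 + 0.2^2 = 0.68; |1 - conj(a)*z0|^2 = 1.16^2 + (-0.08)^2 = 1.352
Step 4: |B_a(0.4)| = sqrt(0.68 / 1.352) = sqrt(0.502959)
Step 5: = 0.7092

0.7092


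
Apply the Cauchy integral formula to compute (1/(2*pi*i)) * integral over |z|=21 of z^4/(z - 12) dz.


Step 1: f(z) = z^4, a = 12 is inside |z| = 21
Step 2: By Cauchy integral formula: (1/(2pi*i)) * integral = f(a)
Step 3: f(12) = 12^4 = 20736

20736


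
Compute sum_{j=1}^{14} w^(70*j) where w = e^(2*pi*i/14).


Step 1: The sum sum_{j=1}^{n} w^(k*j) equals n if n | k, else 0.
Step 2: Here n = 14, k = 70
Step 3: Does n divide k? 14 | 70 -> True
Step 4: Sum = 14

14


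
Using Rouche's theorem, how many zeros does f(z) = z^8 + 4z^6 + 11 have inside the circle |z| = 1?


Step 1: On |z| = 1 the three terms have sizes |z^8| = 1^8 = 1, |4z^6| = 4*1^6 = 4, |11| = 11
Step 2: The dominant term is g(z) = 11; let h(z) = z^8 + 4z^6 so f = g + h
Step 3: On |z| = 1: |g| = 11 and |h| <= 1 + 4 = 5
Step 4: Since 11 > 5, |h| < |g| on |z| = 1, so by Rouche f has the same number of zeros as g inside |z| < 1
Step 5: g(z) = 11 is a nonzero constant with no zeros inside |z| < 1. Answer = 0

0


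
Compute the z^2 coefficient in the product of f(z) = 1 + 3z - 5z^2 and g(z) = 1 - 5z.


Step 1: z^2 term in f*g comes from: (1)*(0) + (3z)*(-5z) + (-5z^2)*(1)
Step 2: = 0 - 15 - 5
Step 3: = -20

-20


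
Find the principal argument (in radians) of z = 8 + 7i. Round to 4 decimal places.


Step 1: z = 8 + 7i
Step 2: arg(z) = atan2(7, 8)
Step 3: arg(z) = 0.7188

0.7188


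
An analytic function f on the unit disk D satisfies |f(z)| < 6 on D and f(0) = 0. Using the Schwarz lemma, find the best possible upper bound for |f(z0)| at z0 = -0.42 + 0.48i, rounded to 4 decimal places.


Step 1: g = f/6 maps D -> D with g(0) = 0, so by the Schwarz lemma |g(z)| <= |z|, i.e. |f(z)| <= 6|z|; this is sharp (f(z) = 6z).
Step 2: |z0|^2 = (-0.42)^2 + 0.48^2 = 0.4068
Step 3: |z0| = sqrt(0.4068) = 0.637809
Step 4: Best bound = 6 * |z0| = 6 * 0.637809 = 3.8269

3.8269


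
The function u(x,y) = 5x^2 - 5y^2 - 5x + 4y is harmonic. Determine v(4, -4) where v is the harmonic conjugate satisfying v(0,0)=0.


Step 1: v_x = -u_y = 10y - 4
Step 2: v_y = u_x = 10x - 5
Step 3: v = 10xy - 4x - 5y + C
Step 4: v(0,0) = 0 => C = 0
Step 5: v(4, -4) = -156

-156


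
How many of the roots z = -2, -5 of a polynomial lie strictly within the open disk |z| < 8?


Step 1: Check each root:
  z = -2: |-2| = 2 < 8
  z = -5: |-5| = 5 < 8
Step 2: Count = 2

2


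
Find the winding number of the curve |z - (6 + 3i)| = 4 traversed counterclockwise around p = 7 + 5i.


Step 1: Center c = (6, 3), radius = 4
Step 2: |p - c|^2 = 1^2 + 2^2 = 5
Step 3: r^2 = 16
Step 4: |p-c| < r so winding number = 1

1


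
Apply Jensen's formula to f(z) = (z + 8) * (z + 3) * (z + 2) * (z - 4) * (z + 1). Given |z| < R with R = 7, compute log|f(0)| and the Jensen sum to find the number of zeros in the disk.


Jensen's formula: (1/2pi)*integral log|f(Re^it)|dt = log|f(0)| + sum_{|a_k|<R} log(R/|a_k|)
Step 1: f(0) = 8 * 3 * 2 * (-4) * 1 = -192
Step 2: log|f(0)| = log|-8| + log|-3| + log|-2| + log|4| + log|-1| = 5.2575
Step 3: Zeros inside |z| < 7: -3, -2, 4, -1
Step 4: Jensen sum = log(7/3) + log(7/2) + log(7/4) + log(7/1) = 4.6056
Step 5: n(R) = number of terms in the Jensen sum = count of zeros inside |z| < 7 = 4

4


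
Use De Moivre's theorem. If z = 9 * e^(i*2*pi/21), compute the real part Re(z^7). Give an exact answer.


Step 1: By De Moivre's theorem, z^7 = 9^7 * e^(i*7*2*pi/21) = 4782969 * (cos(2*pi/3) + i*sin(2*pi/3))
Step 2: |z|^7 = 9^7 = 4782969
Step 3: The angle 2*pi/3 already lies in [0, 2*pi)
Step 4: cos(2*pi/3) = -1/2
Step 5: Re(z^7) = 4782969 * (-1/2) = -4782969/2

-4782969/2


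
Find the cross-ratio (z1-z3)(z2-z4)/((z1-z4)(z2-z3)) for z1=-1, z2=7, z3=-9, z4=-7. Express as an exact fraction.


Step 1: (z1-z3)(z2-z4) = 8 * 14 = 112
Step 2: (z1-z4)(z2-z3) = 6 * 16 = 96
Step 3: Cross-ratio = 112/96 = 7/6

7/6


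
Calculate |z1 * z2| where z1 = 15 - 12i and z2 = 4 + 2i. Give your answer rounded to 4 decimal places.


Step 1: |z1| = sqrt(15^2 + (-12)^2) = sqrt(369)
Step 2: |z2| = sqrt(4^2 + 2^2) = sqrt(20)
Step 3: |z1*z2| = |z1|*|z2| = sqrt(369) * sqrt(20) = sqrt(369 * 20) = sqrt(7380)
Step 4: = 85.9069

85.9069


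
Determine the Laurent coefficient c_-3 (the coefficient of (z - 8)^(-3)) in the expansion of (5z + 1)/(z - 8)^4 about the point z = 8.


Step 1: Write the numerator in powers of (z - 8): 5z + 1 = 5(z - 8) + (5*8 + 1) = 5(z - 8) + 41
Step 2: Divide by (z - 8)^4: f(z) = 41(z - 8)^(-4) + 5(z - 8)^(-3)
Step 3: This finite sum is the Laurent series of f about z = 8.
Step 4: Coefficient of (z - 8)^(-3) = coefficient of (z - 8) in the re-centred numerator = 5

5


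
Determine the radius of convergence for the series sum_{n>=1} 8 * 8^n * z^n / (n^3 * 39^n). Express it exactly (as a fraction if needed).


Step 1: General term a_n = 8 * 8^n / (n^3 * 39^n)
Step 2: By the root test, |a_n|^(1/n) = 8^(1/n) * 8 / (n^(3/n) * 39) -> 8/39 as n -> infinity (since 8^(1/n) -> 1 and n^(3/n) -> 1)
Step 3: R = 1/lim|a_n|^(1/n) = 39/8

39/8


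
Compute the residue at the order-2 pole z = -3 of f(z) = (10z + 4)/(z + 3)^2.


Step 1: Pole of order 2 at z = -3
Step 2: Res = lim d/dz [(z + 3)^2 * f(z)] as z -> -3
Step 3: (z + 3)^2 * f(z) = 10z + 4
Step 4: d/dz[10z + 4] = 10

10


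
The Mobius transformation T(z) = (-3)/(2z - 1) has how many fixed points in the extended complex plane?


Step 1: Fixed points satisfy T(z) = z
Step 2: 2z^2 - z + 3 = 0
Step 3: Discriminant = (-1)^2 - 4*2*3 = -23
Step 4: Number of fixed points = 2

2


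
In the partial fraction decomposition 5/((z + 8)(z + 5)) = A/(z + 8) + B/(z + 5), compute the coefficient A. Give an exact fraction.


Step 1: Multiply both sides by (z + 8) and set z = -8
Step 2: A = 5 / (-8 + 5)
Step 3: A = 5 / (-3)
Step 4: A = -5/3

-5/3


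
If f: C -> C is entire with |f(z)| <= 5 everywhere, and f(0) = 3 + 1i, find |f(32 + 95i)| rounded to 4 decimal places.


Step 1: By Liouville's theorem, a bounded entire function is constant.
Step 2: f(z) = f(0) = 3 + 1i for all z.
Step 3: |f(w)| = |3 + 1i| = sqrt(9 + 1)
Step 4: = 3.1623

3.1623


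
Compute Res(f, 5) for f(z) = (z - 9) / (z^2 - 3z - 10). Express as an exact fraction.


Step 1: Q(z) = z^2 - 3z - 10 = (z - 5)(z + 2)
Step 2: Q'(z) = 2z - 3
Step 3: Q'(5) = 7, P(5) = -4
Step 4: Res = P(5)/Q'(5) = -4/7 = -4/7

-4/7


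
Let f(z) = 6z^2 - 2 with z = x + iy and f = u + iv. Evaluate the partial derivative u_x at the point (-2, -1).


Step 1: f(z) = 6(x+iy)^2 - 2
Step 2: u = 6(x^2 - y^2) - 2
Step 3: u_x = 12x + 0
Step 4: At (-2, -1): u_x = -24 + 0 = -24

-24


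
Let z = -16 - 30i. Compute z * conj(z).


Step 1: conj(z) = -16 + 30i
Step 2: z * conj(z) = (-16)^2 + (-30)^2
Step 3: = 256 + 900 = 1156

1156


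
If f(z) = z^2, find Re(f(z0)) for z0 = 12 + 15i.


Step 1: z0 = 12 + 15i
Step 2: z0^2 = 12^2 - 15^2 + 360i
Step 3: real part = 144 - 225 = -81

-81


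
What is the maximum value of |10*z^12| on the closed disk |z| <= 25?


Step 1: On |z| = 25, |f(z)| = 10 * |z|^12 = 10 * 25^12
Step 2: By maximum modulus principle, maximum is on boundary.
Step 3: Maximum = 10 * 59604644775390625 = 596046447753906250

596046447753906250


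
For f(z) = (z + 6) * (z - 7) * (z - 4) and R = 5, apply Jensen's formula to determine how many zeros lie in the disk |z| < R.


Jensen's formula: (1/2pi)*integral log|f(Re^it)|dt = log|f(0)| + sum_{|a_k|<R} log(R/|a_k|)
Step 1: f(0) = 6 * (-7) * (-4) = 168
Step 2: log|f(0)| = log|-6| + log|7| + log|4| = 5.124
Step 3: Zeros inside |z| < 5: 4
Step 4: Jensen sum = log(5/4) = 0.2231
Step 5: n(R) = number of terms in the Jensen sum = count of zeros inside |z| < 5 = 1

1


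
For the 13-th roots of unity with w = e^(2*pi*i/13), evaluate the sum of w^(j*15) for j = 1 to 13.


Step 1: The sum sum_{j=1}^{n} w^(k*j) equals n if n | k, else 0.
Step 2: Here n = 13, k = 15
Step 3: Does n divide k? 13 | 15 -> False
Step 4: Sum = 0

0


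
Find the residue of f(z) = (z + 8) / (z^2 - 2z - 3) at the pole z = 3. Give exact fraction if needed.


Step 1: Q(z) = z^2 - 2z - 3 = (z - 3)(z + 1)
Step 2: Q'(z) = 2z - 2
Step 3: Q'(3) = 4, P(3) = 11
Step 4: Res = P(3)/Q'(3) = 11/4 = 11/4

11/4


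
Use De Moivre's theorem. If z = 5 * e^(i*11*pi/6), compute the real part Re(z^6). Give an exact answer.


Step 1: By De Moivre's theorem, z^6 = 5^6 * e^(i*6*11*pi/6) = 15625 * (cos(11*pi) + i*sin(11*pi))
Step 2: |z|^6 = 5^6 = 15625
Step 3: Reduce the angle mod 2*pi: 11*pi - 10*pi = pi
Step 4: cos(pi) = -1
Step 5: Re(z^6) = 15625 * (-1) = -15625

-15625


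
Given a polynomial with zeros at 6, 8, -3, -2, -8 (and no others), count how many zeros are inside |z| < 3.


Step 1: Check each root:
  z = 6: |6| = 6 >= 3
  z = 8: |8| = 8 >= 3
  z = -3: |-3| = 3 >= 3
  z = -2: |-2| = 2 < 3
  z = -8: |-8| = 8 >= 3
Step 2: Count = 1

1


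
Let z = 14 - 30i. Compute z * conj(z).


Step 1: conj(z) = 14 + 30i
Step 2: z * conj(z) = 14^2 + (-30)^2
Step 3: = 196 + 900 = 1096

1096


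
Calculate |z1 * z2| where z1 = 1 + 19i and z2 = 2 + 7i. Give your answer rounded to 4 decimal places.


Step 1: |z1| = sqrt(1^2 + 19^2) = sqrt(362)
Step 2: |z2| = sqrt(2^2 + 7^2) = sqrt(53)
Step 3: |z1*z2| = |z1|*|z2| = sqrt(362) * sqrt(53) = sqrt(362 * 53) = sqrt(19186)
Step 4: = 138.5135

138.5135


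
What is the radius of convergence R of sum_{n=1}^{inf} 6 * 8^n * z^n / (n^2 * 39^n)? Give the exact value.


Step 1: General term a_n = 6 * 8^n / (n^2 * 39^n)
Step 2: By the root test, |a_n|^(1/n) = 6^(1/n) * 8 / (n^(2/n) * 39) -> 8/39 as n -> infinity (since 6^(1/n) -> 1 and n^(2/n) -> 1)
Step 3: R = 1/lim|a_n|^(1/n) = 39/8

39/8


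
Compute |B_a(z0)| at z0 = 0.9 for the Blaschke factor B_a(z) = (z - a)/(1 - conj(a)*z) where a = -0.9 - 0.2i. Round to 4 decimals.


Step 1: Numerator z0 - a = 0.9 - (-0.9 - 0.2i) = 1.8 + 0.2i
Step 2: Denominator 1 - conj(a)*z0 = 1 - (-0.9 + 0.2i)*0.9 = 1.81 - 0.18i
Step 3: |z0 - a|^2 = 1.8^2 + 0.2^2 = 3.28; |1 - conj(a)*z0|^2 = 1.81^2 + (-0.18)^2 = 3.3085
Step 4: |B_a(0.9)| = sqrt(3.28 / 3.3085) = sqrt(0.991386)
Step 5: = 0.9957

0.9957


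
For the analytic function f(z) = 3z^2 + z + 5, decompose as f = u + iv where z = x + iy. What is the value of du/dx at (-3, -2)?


Step 1: f(z) = 3(x+iy)^2 + (x+iy) + 5
Step 2: u = 3(x^2 - y^2) + x + 5
Step 3: u_x = 6x + 1
Step 4: At (-3, -2): u_x = -18 + 1 = -17

-17


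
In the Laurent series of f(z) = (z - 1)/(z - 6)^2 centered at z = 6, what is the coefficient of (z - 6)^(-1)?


Step 1: Write the numerator in powers of (z - 6): z - 1 = (z - 6) + (1*6 - 1) = (z - 6) + 5
Step 2: Divide by (z - 6)^2: f(z) = 5(z - 6)^(-2) + (z - 6)^(-1)
Step 3: This finite sum is the Laurent series of f about z = 6.
Step 4: Coefficient of (z - 6)^(-1) = coefficient of (z - 6) in the re-centred numerator = 1

1


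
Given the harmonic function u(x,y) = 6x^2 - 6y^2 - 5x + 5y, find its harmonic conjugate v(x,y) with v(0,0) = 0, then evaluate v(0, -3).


Step 1: v_x = -u_y = 12y - 5
Step 2: v_y = u_x = 12x - 5
Step 3: v = 12xy - 5x - 5y + C
Step 4: v(0,0) = 0 => C = 0
Step 5: v(0, -3) = 15

15


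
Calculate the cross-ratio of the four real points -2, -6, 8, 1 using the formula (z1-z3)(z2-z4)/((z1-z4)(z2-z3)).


Step 1: (z1-z3)(z2-z4) = (-10) * (-7) = 70
Step 2: (z1-z4)(z2-z3) = (-3) * (-14) = 42
Step 3: Cross-ratio = 70/42 = 5/3

5/3


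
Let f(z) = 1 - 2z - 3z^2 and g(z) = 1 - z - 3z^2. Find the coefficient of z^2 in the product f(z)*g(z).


Step 1: z^2 term in f*g comes from: (1)*(-3z^2) + (-2z)*(-z) + (-3z^2)*(1)
Step 2: = -3 + 2 - 3
Step 3: = -4

-4


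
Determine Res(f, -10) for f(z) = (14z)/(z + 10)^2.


Step 1: Pole of order 2 at z = -10
Step 2: Res = lim d/dz [(z + 10)^2 * f(z)] as z -> -10
Step 3: (z + 10)^2 * f(z) = 14z
Step 4: d/dz[14z] = 14

14


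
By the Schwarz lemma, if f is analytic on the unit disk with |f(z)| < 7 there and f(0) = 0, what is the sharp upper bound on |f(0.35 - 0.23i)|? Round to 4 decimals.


Step 1: g = f/7 maps D -> D with g(0) = 0, so by the Schwarz lemma |g(z)| <= |z|, i.e. |f(z)| <= 7|z|; this is sharp (f(z) = 7z).
Step 2: |z0|^2 = 0.35^2 + (-0.23)^2 = 0.1754
Step 3: |z0| = sqrt(0.1754) = 0.418808
Step 4: Best bound = 7 * |z0| = 7 * 0.418808 = 2.9317

2.9317


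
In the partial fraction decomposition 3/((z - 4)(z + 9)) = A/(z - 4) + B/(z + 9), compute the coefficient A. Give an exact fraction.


Step 1: Multiply both sides by (z - 4) and set z = 4
Step 2: A = 3 / (4 + 9)
Step 3: A = 3 / 13
Step 4: A = 3/13

3/13


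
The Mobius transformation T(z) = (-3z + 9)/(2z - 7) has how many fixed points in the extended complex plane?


Step 1: Fixed points satisfy T(z) = z
Step 2: 2z^2 - 4z - 9 = 0
Step 3: Discriminant = (-4)^2 - 4*2*(-9) = 88
Step 4: Number of fixed points = 2

2


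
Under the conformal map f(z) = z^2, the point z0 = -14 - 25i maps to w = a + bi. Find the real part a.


Step 1: z0 = -14 - 25i
Step 2: z0^2 = (-14)^2 - (-25)^2 + 700i
Step 3: real part = 196 - 625 = -429

-429


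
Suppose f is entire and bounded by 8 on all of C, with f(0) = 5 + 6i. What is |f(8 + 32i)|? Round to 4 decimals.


Step 1: By Liouville's theorem, a bounded entire function is constant.
Step 2: f(z) = f(0) = 5 + 6i for all z.
Step 3: |f(w)| = |5 + 6i| = sqrt(25 + 36)
Step 4: = 7.8102

7.8102


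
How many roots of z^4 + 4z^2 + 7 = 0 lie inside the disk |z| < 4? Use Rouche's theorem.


Step 1: On |z| = 4 the three terms have sizes |z^4| = 4^4 = 256, |4z^2| = 4*4^2 = 64, |7| = 7
Step 2: The dominant term is g(z) = z^4; let h(z) = 4z^2 + 7 so f = g + h
Step 3: On |z| = 4: |g| = 256 and |h| <= 64 + 7 = 71
Step 4: Since 256 > 71, |h| < |g| on |z| = 4, so by Rouche f has the same number of zeros as g inside |z| < 4
Step 5: g(z) = z^4 has 4 zeros (all at the origin) inside |z| < 4. Answer = 4

4


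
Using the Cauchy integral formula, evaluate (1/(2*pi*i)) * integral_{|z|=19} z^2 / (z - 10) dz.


Step 1: f(z) = z^2, a = 10 is inside |z| = 19
Step 2: By Cauchy integral formula: (1/(2pi*i)) * integral = f(a)
Step 3: f(10) = 10^2 = 100

100


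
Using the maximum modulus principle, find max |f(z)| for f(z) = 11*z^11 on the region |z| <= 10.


Step 1: On |z| = 10, |f(z)| = 11 * |z|^11 = 11 * 10^11
Step 2: By maximum modulus principle, maximum is on boundary.
Step 3: Maximum = 11 * 100000000000 = 1100000000000

1100000000000


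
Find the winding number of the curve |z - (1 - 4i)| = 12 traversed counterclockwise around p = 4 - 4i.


Step 1: Center c = (1, -4), radius = 12
Step 2: |p - c|^2 = 3^2 + 0^2 = 9
Step 3: r^2 = 144
Step 4: |p-c| < r so winding number = 1

1


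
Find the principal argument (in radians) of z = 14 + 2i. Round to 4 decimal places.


Step 1: z = 14 + 2i
Step 2: arg(z) = atan2(2, 14)
Step 3: arg(z) = 0.1419

0.1419


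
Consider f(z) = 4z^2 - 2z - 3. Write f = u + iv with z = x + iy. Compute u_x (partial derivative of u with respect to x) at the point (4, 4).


Step 1: f(z) = 4(x+iy)^2 - 2(x+iy) - 3
Step 2: u = 4(x^2 - y^2) - 2x - 3
Step 3: u_x = 8x - 2
Step 4: At (4, 4): u_x = 32 - 2 = 30

30


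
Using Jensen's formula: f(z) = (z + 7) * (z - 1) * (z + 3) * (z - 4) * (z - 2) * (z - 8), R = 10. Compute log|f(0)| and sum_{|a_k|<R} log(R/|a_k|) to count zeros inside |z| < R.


Jensen's formula: (1/2pi)*integral log|f(Re^it)|dt = log|f(0)| + sum_{|a_k|<R} log(R/|a_k|)
Step 1: f(0) = 7 * (-1) * 3 * (-4) * (-2) * (-8) = 1344
Step 2: log|f(0)| = log|-7| + log|1| + log|-3| + log|4| + log|2| + log|8| = 7.2034
Step 3: Zeros inside |z| < 10: -7, 1, -3, 4, 2, 8
Step 4: Jensen sum = log(10/7) + log(10/1) + log(10/3) + log(10/4) + log(10/2) + log(10/8) = 6.6121
Step 5: n(R) = number of terms in the Jensen sum = count of zeros inside |z| < 10 = 6

6


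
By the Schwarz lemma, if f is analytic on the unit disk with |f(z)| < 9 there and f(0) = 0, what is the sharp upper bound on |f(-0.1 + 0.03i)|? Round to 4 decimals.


Step 1: g = f/9 maps D -> D with g(0) = 0, so by the Schwarz lemma |g(z)| <= |z|, i.e. |f(z)| <= 9|z|; this is sharp (f(z) = 9z).
Step 2: |z0|^2 = (-0.1)^2 + 0.03^2 = 0.0109
Step 3: |z0| = sqrt(0.0109) = 0.104403
Step 4: Best bound = 9 * |z0| = 9 * 0.104403 = 0.9396

0.9396


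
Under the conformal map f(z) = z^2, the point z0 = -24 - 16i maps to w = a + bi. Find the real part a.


Step 1: z0 = -24 - 16i
Step 2: z0^2 = (-24)^2 - (-16)^2 + 768i
Step 3: real part = 576 - 256 = 320

320


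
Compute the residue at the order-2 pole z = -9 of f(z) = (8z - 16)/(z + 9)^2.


Step 1: Pole of order 2 at z = -9
Step 2: Res = lim d/dz [(z + 9)^2 * f(z)] as z -> -9
Step 3: (z + 9)^2 * f(z) = 8z - 16
Step 4: d/dz[8z - 16] = 8

8


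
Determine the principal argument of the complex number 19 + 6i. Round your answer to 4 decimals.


Step 1: z = 19 + 6i
Step 2: arg(z) = atan2(6, 19)
Step 3: arg(z) = 0.3059

0.3059


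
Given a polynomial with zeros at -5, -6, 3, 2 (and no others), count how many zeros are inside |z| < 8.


Step 1: Check each root:
  z = -5: |-5| = 5 < 8
  z = -6: |-6| = 6 < 8
  z = 3: |3| = 3 < 8
  z = 2: |2| = 2 < 8
Step 2: Count = 4

4


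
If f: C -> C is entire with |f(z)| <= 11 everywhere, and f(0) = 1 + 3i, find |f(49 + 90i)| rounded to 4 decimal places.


Step 1: By Liouville's theorem, a bounded entire function is constant.
Step 2: f(z) = f(0) = 1 + 3i for all z.
Step 3: |f(w)| = |1 + 3i| = sqrt(1 + 9)
Step 4: = 3.1623

3.1623


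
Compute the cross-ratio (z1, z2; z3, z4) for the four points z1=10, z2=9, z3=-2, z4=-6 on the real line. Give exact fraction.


Step 1: (z1-z3)(z2-z4) = 12 * 15 = 180
Step 2: (z1-z4)(z2-z3) = 16 * 11 = 176
Step 3: Cross-ratio = 180/176 = 45/44

45/44


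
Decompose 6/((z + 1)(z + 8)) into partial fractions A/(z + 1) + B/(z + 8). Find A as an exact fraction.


Step 1: Multiply both sides by (z + 1) and set z = -1
Step 2: A = 6 / (-1 + 8)
Step 3: A = 6 / 7
Step 4: A = 6/7

6/7


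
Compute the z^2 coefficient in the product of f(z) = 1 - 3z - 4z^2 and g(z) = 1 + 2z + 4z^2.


Step 1: z^2 term in f*g comes from: (1)*(4z^2) + (-3z)*(2z) + (-4z^2)*(1)
Step 2: = 4 - 6 - 4
Step 3: = -6

-6


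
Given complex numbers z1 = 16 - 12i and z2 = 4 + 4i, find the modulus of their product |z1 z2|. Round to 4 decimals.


Step 1: |z1| = sqrt(16^2 + (-12)^2) = sqrt(400)
Step 2: |z2| = sqrt(4^2 + 4^2) = sqrt(32)
Step 3: |z1*z2| = |z1|*|z2| = sqrt(400) * sqrt(32) = sqrt(400 * 32) = sqrt(12800)
Step 4: = 113.1371

113.1371


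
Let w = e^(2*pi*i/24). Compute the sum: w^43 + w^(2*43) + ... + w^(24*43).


Step 1: The sum sum_{j=1}^{n} w^(k*j) equals n if n | k, else 0.
Step 2: Here n = 24, k = 43
Step 3: Does n divide k? 24 | 43 -> False
Step 4: Sum = 0

0


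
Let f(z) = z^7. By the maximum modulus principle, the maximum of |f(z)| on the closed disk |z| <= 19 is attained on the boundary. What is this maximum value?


Step 1: On |z| = 19, |f(z)| = |z|^7 = 19^7
Step 2: By maximum modulus principle, maximum is on boundary.
Step 3: Maximum = 893871739 = 893871739

893871739


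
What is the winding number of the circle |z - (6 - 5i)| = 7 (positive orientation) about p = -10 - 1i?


Step 1: Center c = (6, -5), radius = 7
Step 2: |p - c|^2 = (-16)^2 + 4^2 = 272
Step 3: r^2 = 49
Step 4: |p-c| > r so winding number = 0

0


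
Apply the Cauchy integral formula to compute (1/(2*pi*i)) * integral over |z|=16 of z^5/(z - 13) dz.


Step 1: f(z) = z^5, a = 13 is inside |z| = 16
Step 2: By Cauchy integral formula: (1/(2pi*i)) * integral = f(a)
Step 3: f(13) = 13^5 = 371293

371293


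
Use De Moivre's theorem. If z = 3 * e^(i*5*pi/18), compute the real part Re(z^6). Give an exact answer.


Step 1: By De Moivre's theorem, z^6 = 3^6 * e^(i*6*5*pi/18) = 729 * (cos(5*pi/3) + i*sin(5*pi/3))
Step 2: |z|^6 = 3^6 = 729
Step 3: The angle 5*pi/3 already lies in [0, 2*pi)
Step 4: cos(5*pi/3) = 1/2
Step 5: Re(z^6) = 729 * 1/2 = 729/2

729/2


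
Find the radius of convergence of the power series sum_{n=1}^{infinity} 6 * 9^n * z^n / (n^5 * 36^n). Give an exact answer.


Step 1: General term a_n = 6 * 9^n / (n^5 * 36^n)
Step 2: By the root test, |a_n|^(1/n) = 6^(1/n) * 9 / (n^(5/n) * 36) -> 9/36 as n -> infinity (since 6^(1/n) -> 1 and n^(5/n) -> 1)
Step 3: R = 1/lim|a_n|^(1/n) = 36/9 = 4

4


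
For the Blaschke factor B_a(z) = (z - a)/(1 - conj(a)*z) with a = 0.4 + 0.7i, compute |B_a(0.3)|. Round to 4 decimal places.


Step 1: Numerator z0 - a = 0.3 - (0.4 + 0.7i) = -0.1 - 0.7i
Step 2: Denominator 1 - conj(a)*z0 = 1 - (0.4 - 0.7i)*0.3 = 0.88 + 0.21i
Step 3: |z0 - a|^2 = (-0.1)^2 + (-0.7)^2 = 0.5; |1 - conj(a)*z0|^2 = 0.88^2 + 0.21^2 = 0.8185
Step 4: |B_a(0.3)| = sqrt(0.5 / 0.8185) = sqrt(0.610874)
Step 5: = 0.7816

0.7816


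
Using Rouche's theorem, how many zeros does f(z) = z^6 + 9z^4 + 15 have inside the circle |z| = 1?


Step 1: On |z| = 1 the three terms have sizes |z^6| = 1^6 = 1, |9z^4| = 9*1^4 = 9, |15| = 15
Step 2: The dominant term is g(z) = 15; let h(z) = z^6 + 9z^4 so f = g + h
Step 3: On |z| = 1: |g| = 15 and |h| <= 1 + 9 = 10
Step 4: Since 15 > 10, |h| < |g| on |z| = 1, so by Rouche f has the same number of zeros as g inside |z| < 1
Step 5: g(z) = 15 is a nonzero constant with no zeros inside |z| < 1. Answer = 0

0


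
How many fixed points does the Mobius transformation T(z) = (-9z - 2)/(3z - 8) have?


Step 1: Fixed points satisfy T(z) = z
Step 2: 3z^2 + z + 2 = 0
Step 3: Discriminant = 1^2 - 4*3*2 = -23
Step 4: Number of fixed points = 2

2


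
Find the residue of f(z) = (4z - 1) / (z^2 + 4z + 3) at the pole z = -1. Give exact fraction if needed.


Step 1: Q(z) = z^2 + 4z + 3 = (z + 1)(z + 3)
Step 2: Q'(z) = 2z + 4
Step 3: Q'(-1) = 2, P(-1) = -5
Step 4: Res = P(-1)/Q'(-1) = -5/2 = -5/2

-5/2


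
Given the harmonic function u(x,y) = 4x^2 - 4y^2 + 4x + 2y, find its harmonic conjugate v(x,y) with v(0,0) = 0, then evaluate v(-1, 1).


Step 1: v_x = -u_y = 8y - 2
Step 2: v_y = u_x = 8x + 4
Step 3: v = 8xy - 2x + 4y + C
Step 4: v(0,0) = 0 => C = 0
Step 5: v(-1, 1) = -2

-2


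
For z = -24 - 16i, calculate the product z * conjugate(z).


Step 1: conj(z) = -24 + 16i
Step 2: z * conj(z) = (-24)^2 + (-16)^2
Step 3: = 576 + 256 = 832

832


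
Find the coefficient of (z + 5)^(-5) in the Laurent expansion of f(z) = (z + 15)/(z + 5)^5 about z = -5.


Step 1: Write the numerator in powers of (z + 5): z + 15 = (z + 5) + (1*(-5) + 15) = (z + 5) + 10
Step 2: Divide by (z + 5)^5: f(z) = 10(z + 5)^(-5) + (z + 5)^(-4)
Step 3: This finite sum is the Laurent series of f about z = -5.
Step 4: Coefficient of (z + 5)^(-5) = 1*(-5) + 15 = 10

10


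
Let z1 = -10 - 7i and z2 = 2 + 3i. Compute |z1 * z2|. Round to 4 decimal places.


Step 1: |z1| = sqrt((-10)^2 + (-7)^2) = sqrt(149)
Step 2: |z2| = sqrt(2^2 + 3^2) = sqrt(13)
Step 3: |z1*z2| = |z1|*|z2| = sqrt(149) * sqrt(13) = sqrt(149 * 13) = sqrt(1937)
Step 4: = 44.0114

44.0114


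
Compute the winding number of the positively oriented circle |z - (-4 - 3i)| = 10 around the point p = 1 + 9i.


Step 1: Center c = (-4, -3), radius = 10
Step 2: |p - c|^2 = 5^2 + 12^2 = 169
Step 3: r^2 = 100
Step 4: |p-c| > r so winding number = 0

0


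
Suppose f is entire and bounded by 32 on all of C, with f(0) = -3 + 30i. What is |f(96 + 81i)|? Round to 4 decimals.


Step 1: By Liouville's theorem, a bounded entire function is constant.
Step 2: f(z) = f(0) = -3 + 30i for all z.
Step 3: |f(w)| = |-3 + 30i| = sqrt(9 + 900)
Step 4: = 30.1496

30.1496


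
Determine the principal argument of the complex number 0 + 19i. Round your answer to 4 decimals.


Step 1: z = 0 + 19i
Step 2: arg(z) = atan2(19, 0)
Step 3: arg(z) = 1.5708

1.5708


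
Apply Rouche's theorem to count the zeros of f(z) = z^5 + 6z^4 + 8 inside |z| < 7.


Step 1: On |z| = 7 the three terms have sizes |z^5| = 7^5 = 16807, |6z^4| = 6*7^4 = 14406, |8| = 8
Step 2: The dominant term is g(z) = z^5; let h(z) = 6z^4 + 8 so f = g + h
Step 3: On |z| = 7: |g| = 16807 and |h| <= 14406 + 8 = 14414
Step 4: Since 16807 > 14414, |h| < |g| on |z| = 7, so by Rouche f has the same number of zeros as g inside |z| < 7
Step 5: g(z) = z^5 has 5 zeros (all at the origin) inside |z| < 7. Answer = 5

5


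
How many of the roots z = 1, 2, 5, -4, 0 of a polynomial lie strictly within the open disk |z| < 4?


Step 1: Check each root:
  z = 1: |1| = 1 < 4
  z = 2: |2| = 2 < 4
  z = 5: |5| = 5 >= 4
  z = -4: |-4| = 4 >= 4
  z = 0: |0| = 0 < 4
Step 2: Count = 3

3


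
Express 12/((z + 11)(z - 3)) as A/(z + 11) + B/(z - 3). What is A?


Step 1: Multiply both sides by (z + 11) and set z = -11
Step 2: A = 12 / (-11 - 3)
Step 3: A = 12 / (-14)
Step 4: A = -6/7

-6/7


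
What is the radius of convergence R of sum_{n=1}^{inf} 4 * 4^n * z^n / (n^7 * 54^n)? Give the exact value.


Step 1: General term a_n = 4 * 4^n / (n^7 * 54^n)
Step 2: By the root test, |a_n|^(1/n) = 4^(1/n) * 4 / (n^(7/n) * 54) -> 4/54 as n -> infinity (since 4^(1/n) -> 1 and n^(7/n) -> 1)
Step 3: R = 1/lim|a_n|^(1/n) = 54/4 = 27/2

27/2


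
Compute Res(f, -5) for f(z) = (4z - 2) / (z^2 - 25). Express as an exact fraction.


Step 1: Q(z) = z^2 - 25 = (z + 5)(z - 5)
Step 2: Q'(z) = 2z
Step 3: Q'(-5) = -10, P(-5) = -22
Step 4: Res = P(-5)/Q'(-5) = -22/(-10) = 11/5

11/5


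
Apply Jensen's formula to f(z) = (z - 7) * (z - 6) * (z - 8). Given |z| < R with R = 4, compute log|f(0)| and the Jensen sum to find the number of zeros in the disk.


Jensen's formula: (1/2pi)*integral log|f(Re^it)|dt = log|f(0)| + sum_{|a_k|<R} log(R/|a_k|)
Step 1: f(0) = (-7) * (-6) * (-8) = -336
Step 2: log|f(0)| = log|7| + log|6| + log|8| = 5.8171
Step 3: Zeros inside |z| < 4: none
Step 4: Jensen sum = (empty sum) = 0
Step 5: n(R) = number of terms in the Jensen sum = count of zeros inside |z| < 4 = 0

0


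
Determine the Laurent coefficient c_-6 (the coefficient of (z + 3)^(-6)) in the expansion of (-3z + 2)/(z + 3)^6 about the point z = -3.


Step 1: Write the numerator in powers of (z + 3): -3z + 2 = -3(z + 3) + (-3*(-3) + 2) = -3(z + 3) + 11
Step 2: Divide by (z + 3)^6: f(z) = 11(z + 3)^(-6) - 3(z + 3)^(-5)
Step 3: This finite sum is the Laurent series of f about z = -3.
Step 4: Coefficient of (z + 3)^(-6) = -3*(-3) + 2 = 11

11


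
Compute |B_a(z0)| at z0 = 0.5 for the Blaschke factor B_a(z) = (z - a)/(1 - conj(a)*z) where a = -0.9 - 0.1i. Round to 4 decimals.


Step 1: Numerator z0 - a = 0.5 - (-0.9 - 0.1i) = 1.4 + 0.1i
Step 2: Denominator 1 - conj(a)*z0 = 1 - (-0.9 + 0.1i)*0.5 = 1.45 - 0.05i
Step 3: |z0 - a|^2 = 1.4^2 + 0.1^2 = 1.97; |1 - conj(a)*z0|^2 = 1.45^2 + (-0.05)^2 = 2.105
Step 4: |B_a(0.5)| = sqrt(1.97 / 2.105) = sqrt(0.935867)
Step 5: = 0.9674

0.9674


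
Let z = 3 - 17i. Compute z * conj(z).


Step 1: conj(z) = 3 + 17i
Step 2: z * conj(z) = 3^2 + (-17)^2
Step 3: = 9 + 289 = 298

298


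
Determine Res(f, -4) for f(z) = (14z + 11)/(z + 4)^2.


Step 1: Pole of order 2 at z = -4
Step 2: Res = lim d/dz [(z + 4)^2 * f(z)] as z -> -4
Step 3: (z + 4)^2 * f(z) = 14z + 11
Step 4: d/dz[14z + 11] = 14

14


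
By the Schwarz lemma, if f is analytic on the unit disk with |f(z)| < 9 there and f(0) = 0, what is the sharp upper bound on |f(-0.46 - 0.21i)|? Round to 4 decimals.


Step 1: g = f/9 maps D -> D with g(0) = 0, so by the Schwarz lemma |g(z)| <= |z|, i.e. |f(z)| <= 9|z|; this is sharp (f(z) = 9z).
Step 2: |z0|^2 = (-0.46)^2 + (-0.21)^2 = 0.2557
Step 3: |z0| = sqrt(0.2557) = 0.505668
Step 4: Best bound = 9 * |z0| = 9 * 0.505668 = 4.551

4.551


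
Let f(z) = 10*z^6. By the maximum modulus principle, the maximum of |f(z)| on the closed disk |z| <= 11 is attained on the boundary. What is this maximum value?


Step 1: On |z| = 11, |f(z)| = 10 * |z|^6 = 10 * 11^6
Step 2: By maximum modulus principle, maximum is on boundary.
Step 3: Maximum = 10 * 1771561 = 17715610

17715610


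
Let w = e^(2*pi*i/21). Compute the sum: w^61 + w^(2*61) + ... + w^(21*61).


Step 1: The sum sum_{j=1}^{n} w^(k*j) equals n if n | k, else 0.
Step 2: Here n = 21, k = 61
Step 3: Does n divide k? 21 | 61 -> False
Step 4: Sum = 0

0


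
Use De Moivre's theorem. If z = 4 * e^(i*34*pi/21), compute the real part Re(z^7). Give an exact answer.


Step 1: By De Moivre's theorem, z^7 = 4^7 * e^(i*7*34*pi/21) = 16384 * (cos(34*pi/3) + i*sin(34*pi/3))
Step 2: |z|^7 = 4^7 = 16384
Step 3: Reduce the angle mod 2*pi: 34*pi/3 - 10*pi = 4*pi/3
Step 4: cos(4*pi/3) = -1/2
Step 5: Re(z^7) = 16384 * (-1/2) = -8192

-8192


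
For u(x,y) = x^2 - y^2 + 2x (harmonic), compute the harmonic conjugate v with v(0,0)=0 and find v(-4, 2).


Step 1: v_x = -u_y = 2y + 0
Step 2: v_y = u_x = 2x + 2
Step 3: v = 2xy + 2y + C
Step 4: v(0,0) = 0 => C = 0
Step 5: v(-4, 2) = -12

-12


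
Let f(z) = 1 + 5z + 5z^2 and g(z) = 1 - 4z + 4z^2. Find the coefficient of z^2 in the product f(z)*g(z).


Step 1: z^2 term in f*g comes from: (1)*(4z^2) + (5z)*(-4z) + (5z^2)*(1)
Step 2: = 4 - 20 + 5
Step 3: = -11

-11


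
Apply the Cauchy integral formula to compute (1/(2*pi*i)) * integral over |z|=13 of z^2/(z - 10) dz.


Step 1: f(z) = z^2, a = 10 is inside |z| = 13
Step 2: By Cauchy integral formula: (1/(2pi*i)) * integral = f(a)
Step 3: f(10) = 10^2 = 100

100


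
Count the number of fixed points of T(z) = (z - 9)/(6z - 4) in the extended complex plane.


Step 1: Fixed points satisfy T(z) = z
Step 2: 6z^2 - 5z + 9 = 0
Step 3: Discriminant = (-5)^2 - 4*6*9 = -191
Step 4: Number of fixed points = 2

2


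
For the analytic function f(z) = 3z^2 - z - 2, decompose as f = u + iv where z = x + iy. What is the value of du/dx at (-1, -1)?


Step 1: f(z) = 3(x+iy)^2 - (x+iy) - 2
Step 2: u = 3(x^2 - y^2) - x - 2
Step 3: u_x = 6x - 1
Step 4: At (-1, -1): u_x = -6 - 1 = -7

-7
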